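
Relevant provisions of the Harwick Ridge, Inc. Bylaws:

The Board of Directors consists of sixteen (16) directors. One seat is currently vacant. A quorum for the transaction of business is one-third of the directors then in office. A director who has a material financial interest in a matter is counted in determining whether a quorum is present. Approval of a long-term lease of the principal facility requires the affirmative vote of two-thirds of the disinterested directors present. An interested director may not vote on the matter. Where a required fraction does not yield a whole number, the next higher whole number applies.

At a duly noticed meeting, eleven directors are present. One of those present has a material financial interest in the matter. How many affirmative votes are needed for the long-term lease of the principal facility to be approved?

7

The long-term lease of the principal facility requires two-thirds of the disinterested directors present (11 − 1 = 10).
2/3 of 10 = 6.67, rounded up to 7.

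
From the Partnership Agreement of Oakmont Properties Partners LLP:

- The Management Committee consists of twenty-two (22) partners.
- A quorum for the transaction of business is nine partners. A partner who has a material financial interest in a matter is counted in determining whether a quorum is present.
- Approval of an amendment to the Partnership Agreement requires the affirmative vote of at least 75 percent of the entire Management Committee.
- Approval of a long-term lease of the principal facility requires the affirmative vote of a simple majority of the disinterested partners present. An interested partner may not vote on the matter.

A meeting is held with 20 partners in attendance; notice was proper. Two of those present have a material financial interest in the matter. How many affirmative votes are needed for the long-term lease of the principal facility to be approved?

The long-term lease of the principal facility requires a majority of the disinterested partners present (20 − 2 = 18).
A majority of 18 is 10.

10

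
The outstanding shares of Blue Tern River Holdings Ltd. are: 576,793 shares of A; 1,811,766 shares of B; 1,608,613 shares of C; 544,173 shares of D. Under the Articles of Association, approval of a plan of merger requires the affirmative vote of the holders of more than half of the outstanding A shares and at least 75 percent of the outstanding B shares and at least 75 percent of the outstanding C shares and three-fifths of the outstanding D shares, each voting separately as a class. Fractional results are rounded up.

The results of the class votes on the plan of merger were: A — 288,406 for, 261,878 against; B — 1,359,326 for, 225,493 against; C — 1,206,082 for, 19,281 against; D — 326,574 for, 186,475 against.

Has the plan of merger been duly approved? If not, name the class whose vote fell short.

Not approved — the C shares did not give the required vote.

A: a majority of 576793 is 288397; 288,397 required, 288,406 in favor — approved.
B: 3/4 of 1811766 = 1358824.50, rounded up to 1358825; 1,358,825 required, 1,359,326 in favor — approved.
C: 3/4 of 1608613 = 1206459.75, rounded up to 1206460; 1,206,460 required, 1,206,082 in favor — not approved.
D: 3/5 of 544173 = 326503.80, rounded up to 326504; 326,504 required, 326,574 in favor — approved.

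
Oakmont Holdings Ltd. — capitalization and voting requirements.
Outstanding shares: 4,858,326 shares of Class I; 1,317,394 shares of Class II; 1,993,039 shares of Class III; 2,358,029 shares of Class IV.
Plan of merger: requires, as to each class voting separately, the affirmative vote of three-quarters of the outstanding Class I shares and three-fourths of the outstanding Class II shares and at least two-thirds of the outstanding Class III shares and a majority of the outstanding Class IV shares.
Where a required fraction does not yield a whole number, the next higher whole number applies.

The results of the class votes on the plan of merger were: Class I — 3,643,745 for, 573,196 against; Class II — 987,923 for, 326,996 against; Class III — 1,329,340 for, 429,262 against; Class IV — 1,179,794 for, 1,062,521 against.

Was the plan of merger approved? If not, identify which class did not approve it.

Class I: 3/4 of 4858326 = 3643744.50, rounded up to 3643745; 3,643,745 required, 3,643,745 in favor — approved.
Class II: 3/4 of 1317394 = 988045.50, rounded up to 988046; 988,046 required, 987,923 in favor — not approved.
Class III: 2/3 of 1993039 = 1328692.67, rounded up to 1328693; 1,328,693 required, 1,329,340 in favor — approved.
Class IV: a majority of 2358029 is 1179015; 1,179,015 required, 1,179,794 in favor — approved.

Not approved — the Class II shares did not give the required vote.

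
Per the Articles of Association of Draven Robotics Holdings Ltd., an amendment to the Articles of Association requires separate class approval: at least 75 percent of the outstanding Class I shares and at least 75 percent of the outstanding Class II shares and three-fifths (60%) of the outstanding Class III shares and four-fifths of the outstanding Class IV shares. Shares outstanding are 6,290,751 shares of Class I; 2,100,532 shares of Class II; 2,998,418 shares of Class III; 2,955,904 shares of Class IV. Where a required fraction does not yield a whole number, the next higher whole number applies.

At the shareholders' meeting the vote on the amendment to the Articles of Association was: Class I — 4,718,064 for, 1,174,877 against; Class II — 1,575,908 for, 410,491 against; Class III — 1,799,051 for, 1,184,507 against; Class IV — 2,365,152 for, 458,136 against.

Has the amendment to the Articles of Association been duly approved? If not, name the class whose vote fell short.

Approved — every class gave the required vote.

Class I: 3/4 of 6290751 = 4718063.25, rounded up to 4718064; 4,718,064 required, 4,718,064 in favor — approved.
Class II: 3/4 of 2100532 = 1575399; 1,575,399 required, 1,575,908 in favor — approved.
Class III: 3/5 of 2998418 = 1799050.80, rounded up to 1799051; 1,799,051 required, 1,799,051 in favor — approved.
Class IV: 4/5 of 2955904 = 2364723.20, rounded up to 2364724; 2,364,724 required, 2,365,152 in favor — approved.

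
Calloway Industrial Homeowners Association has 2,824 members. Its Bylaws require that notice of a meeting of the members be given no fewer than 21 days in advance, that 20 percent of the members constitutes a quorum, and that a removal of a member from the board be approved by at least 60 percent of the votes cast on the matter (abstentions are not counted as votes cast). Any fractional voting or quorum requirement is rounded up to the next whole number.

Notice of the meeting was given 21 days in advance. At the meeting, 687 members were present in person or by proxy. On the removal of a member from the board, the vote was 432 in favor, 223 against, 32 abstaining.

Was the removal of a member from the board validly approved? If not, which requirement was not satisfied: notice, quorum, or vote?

Notice: 21 days given; 21 required. Satisfied.
Quorum: 20% of 2,824 = 564.80, rounded up to 565; 687 present. Satisfied.
Vote: requires three-fifths of the votes cast (687 − 32 abstaining = 655); 3/5 of 655 = 393, so 393 needed; 432 in favor. Satisfied.

Valid — all requirements satisfied.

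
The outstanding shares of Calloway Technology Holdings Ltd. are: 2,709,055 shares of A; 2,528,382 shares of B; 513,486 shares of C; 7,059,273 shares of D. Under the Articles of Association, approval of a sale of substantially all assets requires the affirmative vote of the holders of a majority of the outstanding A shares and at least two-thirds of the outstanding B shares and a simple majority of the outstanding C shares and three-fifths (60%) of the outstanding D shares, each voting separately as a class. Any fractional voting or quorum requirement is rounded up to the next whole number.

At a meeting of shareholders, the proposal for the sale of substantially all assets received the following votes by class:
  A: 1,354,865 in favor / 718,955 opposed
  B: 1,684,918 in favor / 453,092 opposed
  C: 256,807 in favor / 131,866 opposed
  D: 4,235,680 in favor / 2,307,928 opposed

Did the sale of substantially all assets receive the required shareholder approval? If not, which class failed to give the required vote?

Not approved — the B shares did not give the required vote.

A: a majority of 2709055 is 1354528; 1,354,528 required, 1,354,865 in favor — approved.
B: 2/3 of 2528382 = 1685588; 1,685,588 required, 1,684,918 in favor — not approved.
C: a majority of 513486 is 256744; 256,744 required, 256,807 in favor — approved.
D: 3/5 of 7059273 = 4235563.80, rounded up to 4235564; 4,235,564 required, 4,235,680 in favor — approved.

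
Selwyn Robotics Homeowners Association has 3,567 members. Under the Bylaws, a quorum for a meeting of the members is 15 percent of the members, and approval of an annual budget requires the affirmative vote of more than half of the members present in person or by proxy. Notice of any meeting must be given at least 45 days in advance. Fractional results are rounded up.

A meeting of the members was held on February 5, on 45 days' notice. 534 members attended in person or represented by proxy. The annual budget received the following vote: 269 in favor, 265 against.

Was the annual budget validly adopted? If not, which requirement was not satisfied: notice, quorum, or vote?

Notice: 45 days given; 45 required. Satisfied.
Quorum: 15% of 3,567 = 535.05, rounded up to 536; 534 present. Not satisfied.
Vote: requires a majority of those present (534); a majority of 534 is 268, so 268 needed; 269 in favor. Satisfied.

Invalid — quorum requirement not satisfied.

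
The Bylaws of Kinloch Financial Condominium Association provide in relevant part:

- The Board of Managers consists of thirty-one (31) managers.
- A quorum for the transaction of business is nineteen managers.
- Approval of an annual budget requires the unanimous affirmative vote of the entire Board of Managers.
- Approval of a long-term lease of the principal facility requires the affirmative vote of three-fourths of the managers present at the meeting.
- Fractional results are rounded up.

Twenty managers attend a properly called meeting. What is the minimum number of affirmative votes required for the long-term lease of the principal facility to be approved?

The long-term lease of the principal facility requires three-fourths of the managers present (20).
3/4 of 20 = 15.

15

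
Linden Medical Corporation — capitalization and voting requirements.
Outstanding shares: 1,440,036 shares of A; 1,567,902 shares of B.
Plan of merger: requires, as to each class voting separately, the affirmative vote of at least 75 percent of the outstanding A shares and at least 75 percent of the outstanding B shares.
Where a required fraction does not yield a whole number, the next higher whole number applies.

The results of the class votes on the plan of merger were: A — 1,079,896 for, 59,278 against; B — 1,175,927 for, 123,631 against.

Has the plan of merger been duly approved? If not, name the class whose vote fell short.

Not approved — the A shares did not give the required vote.

A: 3/4 of 1440036 = 1080027; 1,080,027 required, 1,079,896 in favor — not approved.
B: 3/4 of 1567902 = 1175926.50, rounded up to 1175927; 1,175,927 required, 1,175,927 in favor — approved.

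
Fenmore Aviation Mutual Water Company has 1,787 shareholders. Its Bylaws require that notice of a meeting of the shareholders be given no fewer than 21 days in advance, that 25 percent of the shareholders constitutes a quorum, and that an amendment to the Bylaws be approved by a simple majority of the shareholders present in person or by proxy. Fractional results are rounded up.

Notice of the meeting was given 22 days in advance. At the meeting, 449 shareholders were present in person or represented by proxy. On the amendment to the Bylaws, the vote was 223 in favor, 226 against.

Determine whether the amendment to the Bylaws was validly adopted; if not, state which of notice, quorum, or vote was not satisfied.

Notice: 22 days given; 21 required. Satisfied.
Quorum: 25% of 1,787 = 446.75, rounded up to 447; 449 present. Satisfied.
Vote: requires a majority of those present (449); a majority of 449 is 225, so 225 needed; 223 in favor. Not satisfied.

Invalid — vote requirement not satisfied.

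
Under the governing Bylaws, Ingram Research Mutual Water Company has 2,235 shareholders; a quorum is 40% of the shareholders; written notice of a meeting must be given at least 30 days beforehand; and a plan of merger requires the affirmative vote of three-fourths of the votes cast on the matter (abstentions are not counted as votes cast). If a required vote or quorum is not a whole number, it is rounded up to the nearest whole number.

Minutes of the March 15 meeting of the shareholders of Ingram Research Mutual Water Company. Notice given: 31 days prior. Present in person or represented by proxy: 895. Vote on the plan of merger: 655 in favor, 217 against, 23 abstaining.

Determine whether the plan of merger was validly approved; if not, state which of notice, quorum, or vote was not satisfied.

Valid — all requirements satisfied.

Notice: 31 days given; 30 required. Satisfied.
Quorum: 40% of 2,235 = 894; 895 present. Satisfied.
Vote: requires three-fourths of the votes cast (895 − 23 abstaining = 872); 3/4 of 872 = 654, so 654 needed; 655 in favor. Satisfied.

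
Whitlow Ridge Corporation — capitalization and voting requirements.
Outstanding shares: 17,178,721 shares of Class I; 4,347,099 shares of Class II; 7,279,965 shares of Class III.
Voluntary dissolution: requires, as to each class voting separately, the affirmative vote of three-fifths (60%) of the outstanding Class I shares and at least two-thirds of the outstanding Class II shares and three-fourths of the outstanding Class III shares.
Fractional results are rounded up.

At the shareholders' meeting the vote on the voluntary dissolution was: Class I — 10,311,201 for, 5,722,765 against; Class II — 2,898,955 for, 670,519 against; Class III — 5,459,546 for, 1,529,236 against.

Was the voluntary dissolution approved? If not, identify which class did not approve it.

Class I: 3/5 of 17178721 = 10307232.60, rounded up to 10307233; 10,307,233 required, 10,311,201 in favor — approved.
Class II: 2/3 of 4347099 = 2898066; 2,898,066 required, 2,898,955 in favor — approved.
Class III: 3/4 of 7279965 = 5459973.75, rounded up to 5459974; 5,459,974 required, 5,459,546 in favor — not approved.

Not approved — the Class III shares did not give the required vote.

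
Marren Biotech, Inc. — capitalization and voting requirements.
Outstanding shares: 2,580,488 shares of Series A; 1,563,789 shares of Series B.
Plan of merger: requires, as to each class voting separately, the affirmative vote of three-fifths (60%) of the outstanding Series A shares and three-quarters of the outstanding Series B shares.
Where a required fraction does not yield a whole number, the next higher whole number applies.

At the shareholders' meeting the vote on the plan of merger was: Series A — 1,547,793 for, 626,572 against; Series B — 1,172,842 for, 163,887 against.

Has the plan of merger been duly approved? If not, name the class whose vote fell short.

Not approved — the Series A shares did not give the required vote.

Series A: 3/5 of 2580488 = 1548292.80, rounded up to 1548293; 1,548,293 required, 1,547,793 in favor — not approved.
Series B: 3/4 of 1563789 = 1172841.75, rounded up to 1172842; 1,172,842 required, 1,172,842 in favor — approved.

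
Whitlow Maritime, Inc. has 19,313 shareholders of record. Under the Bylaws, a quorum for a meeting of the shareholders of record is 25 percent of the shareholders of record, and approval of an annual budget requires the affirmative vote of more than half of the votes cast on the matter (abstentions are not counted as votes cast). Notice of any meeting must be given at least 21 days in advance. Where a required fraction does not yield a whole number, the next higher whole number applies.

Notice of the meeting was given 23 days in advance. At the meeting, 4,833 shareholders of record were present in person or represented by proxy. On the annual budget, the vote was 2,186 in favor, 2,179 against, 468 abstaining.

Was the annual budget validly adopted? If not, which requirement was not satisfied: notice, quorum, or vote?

Valid — all requirements satisfied.

Notice: 23 days given; 21 required. Satisfied.
Quorum: 25% of 19,313 = 4,828.25, rounded up to 4,829; 4,833 present. Satisfied.
Vote: requires a majority of the votes cast (4,833 − 468 abstaining = 4,365); a majority of 4365 is 2183, so 2,183 needed; 2,186 in favor. Satisfied.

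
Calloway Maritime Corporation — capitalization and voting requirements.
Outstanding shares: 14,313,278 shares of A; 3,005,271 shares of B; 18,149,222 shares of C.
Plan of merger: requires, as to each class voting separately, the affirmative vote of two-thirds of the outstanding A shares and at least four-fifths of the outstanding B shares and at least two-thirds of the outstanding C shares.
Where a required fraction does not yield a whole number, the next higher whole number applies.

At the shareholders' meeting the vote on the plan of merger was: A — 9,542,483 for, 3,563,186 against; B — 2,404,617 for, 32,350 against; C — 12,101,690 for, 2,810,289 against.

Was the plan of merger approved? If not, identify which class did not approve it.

A: 2/3 of 14313278 = 9542185.33, rounded up to 9542186; 9,542,186 required, 9,542,483 in favor — approved.
B: 4/5 of 3005271 = 2404216.80, rounded up to 2404217; 2,404,217 required, 2,404,617 in favor — approved.
C: 2/3 of 18149222 = 12099481.33, rounded up to 12099482; 12,099,482 required, 12,101,690 in favor — approved.

Approved — every class gave the required vote.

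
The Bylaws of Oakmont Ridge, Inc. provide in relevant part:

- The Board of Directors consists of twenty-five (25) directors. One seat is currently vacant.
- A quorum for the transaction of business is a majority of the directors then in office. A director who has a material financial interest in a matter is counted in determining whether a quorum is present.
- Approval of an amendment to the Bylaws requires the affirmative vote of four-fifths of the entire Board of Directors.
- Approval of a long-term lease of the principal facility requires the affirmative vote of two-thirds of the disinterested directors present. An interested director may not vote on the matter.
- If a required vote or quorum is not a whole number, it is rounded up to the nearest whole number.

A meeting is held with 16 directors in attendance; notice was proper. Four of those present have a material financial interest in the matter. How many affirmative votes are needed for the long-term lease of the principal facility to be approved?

8

The long-term lease of the principal facility requires two-thirds of the disinterested directors present (16 − 4 = 12).
2/3 of 12 = 8.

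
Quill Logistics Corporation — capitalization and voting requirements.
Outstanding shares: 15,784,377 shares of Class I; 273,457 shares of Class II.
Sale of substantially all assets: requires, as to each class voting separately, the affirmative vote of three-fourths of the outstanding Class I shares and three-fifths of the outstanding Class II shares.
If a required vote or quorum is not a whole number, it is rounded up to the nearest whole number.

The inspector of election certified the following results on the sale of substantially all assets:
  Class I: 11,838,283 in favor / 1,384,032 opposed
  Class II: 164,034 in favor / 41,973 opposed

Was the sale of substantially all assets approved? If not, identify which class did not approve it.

Class I: 3/4 of 15784377 = 11838282.75, rounded up to 11838283; 11,838,283 required, 11,838,283 in favor — approved.
Class II: 3/5 of 273457 = 164074.20, rounded up to 164075; 164,075 required, 164,034 in favor — not approved.

Not approved — the Class II shares did not give the required vote.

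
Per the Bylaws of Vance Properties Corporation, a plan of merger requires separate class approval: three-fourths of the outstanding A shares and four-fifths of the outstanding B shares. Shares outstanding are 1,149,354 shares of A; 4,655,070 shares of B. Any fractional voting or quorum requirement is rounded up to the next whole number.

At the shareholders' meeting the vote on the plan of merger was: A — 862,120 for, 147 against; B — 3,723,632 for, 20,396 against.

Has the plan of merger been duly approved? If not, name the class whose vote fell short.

A: 3/4 of 1149354 = 862015.50, rounded up to 862016; 862,016 required, 862,120 in favor — approved.
B: 4/5 of 4655070 = 3724056; 3,724,056 required, 3,723,632 in favor — not approved.

Not approved — the B shares did not give the required vote.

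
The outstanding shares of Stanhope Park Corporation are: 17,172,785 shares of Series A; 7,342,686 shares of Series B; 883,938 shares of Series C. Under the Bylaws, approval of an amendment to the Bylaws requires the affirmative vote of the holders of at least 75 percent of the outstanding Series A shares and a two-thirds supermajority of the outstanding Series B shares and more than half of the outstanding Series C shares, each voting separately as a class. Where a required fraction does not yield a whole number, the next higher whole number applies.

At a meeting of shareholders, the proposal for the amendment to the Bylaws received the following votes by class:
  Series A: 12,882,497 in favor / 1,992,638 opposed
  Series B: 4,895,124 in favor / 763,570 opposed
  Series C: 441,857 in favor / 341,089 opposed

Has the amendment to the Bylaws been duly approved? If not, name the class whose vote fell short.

Not approved — the Series C shares did not give the required vote.

Series A: 3/4 of 17172785 = 12879588.75, rounded up to 12879589; 12,879,589 required, 12,882,497 in favor — approved.
Series B: 2/3 of 7342686 = 4895124; 4,895,124 required, 4,895,124 in favor — approved.
Series C: a majority of 883938 is 441970; 441,970 required, 441,857 in favor — not approved.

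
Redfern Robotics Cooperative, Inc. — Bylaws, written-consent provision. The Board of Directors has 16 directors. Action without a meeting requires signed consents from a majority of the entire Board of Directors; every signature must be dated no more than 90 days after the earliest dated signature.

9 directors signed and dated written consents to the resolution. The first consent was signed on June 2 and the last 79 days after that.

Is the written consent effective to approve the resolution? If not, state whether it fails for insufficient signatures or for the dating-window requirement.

Effective — both the signature and dating-window requirements are satisfied.

Signatures required: a majority of 16 — a majority of 16 is 9, so 9 needed; 9 signed. Sufficient.
Dating window: the latest signature is 79 days after the earliest; the limit is 90 days. Within the window.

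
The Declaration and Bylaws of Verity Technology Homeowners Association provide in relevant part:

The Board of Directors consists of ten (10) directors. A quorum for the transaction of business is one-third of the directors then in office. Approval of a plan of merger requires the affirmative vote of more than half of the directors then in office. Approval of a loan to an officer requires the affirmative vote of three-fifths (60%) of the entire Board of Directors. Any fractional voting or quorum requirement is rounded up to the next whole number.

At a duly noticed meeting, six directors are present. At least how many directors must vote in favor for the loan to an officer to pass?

6

The loan to an officer requires three-fifths of the entire Board of Directors (10).
3/5 of 10 = 6.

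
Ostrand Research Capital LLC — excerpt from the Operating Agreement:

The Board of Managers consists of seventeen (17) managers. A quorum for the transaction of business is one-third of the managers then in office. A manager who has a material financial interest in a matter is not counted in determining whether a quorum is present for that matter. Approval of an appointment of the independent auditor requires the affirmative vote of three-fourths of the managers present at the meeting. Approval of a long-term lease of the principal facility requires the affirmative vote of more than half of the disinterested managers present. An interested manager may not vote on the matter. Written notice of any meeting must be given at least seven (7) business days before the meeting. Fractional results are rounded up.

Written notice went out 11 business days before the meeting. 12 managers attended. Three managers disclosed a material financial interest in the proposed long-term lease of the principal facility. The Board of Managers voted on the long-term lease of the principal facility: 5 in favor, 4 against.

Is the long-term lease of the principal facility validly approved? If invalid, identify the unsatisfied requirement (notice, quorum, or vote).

Notice: 11 business days given; 7 required (11 ≥ 7). Satisfied.
Quorum: 12 present, but the 3 interested managers do not count, leaving 9. Quorum is 6. Satisfied.
Vote: the long-term lease of the principal facility requires a majority of the disinterested managers present (12 − 3 = 9). A majority of 9 is 5, so 5 affirmative votes are needed; 5 voted in favor. Satisfied.

Valid — all requirements satisfied.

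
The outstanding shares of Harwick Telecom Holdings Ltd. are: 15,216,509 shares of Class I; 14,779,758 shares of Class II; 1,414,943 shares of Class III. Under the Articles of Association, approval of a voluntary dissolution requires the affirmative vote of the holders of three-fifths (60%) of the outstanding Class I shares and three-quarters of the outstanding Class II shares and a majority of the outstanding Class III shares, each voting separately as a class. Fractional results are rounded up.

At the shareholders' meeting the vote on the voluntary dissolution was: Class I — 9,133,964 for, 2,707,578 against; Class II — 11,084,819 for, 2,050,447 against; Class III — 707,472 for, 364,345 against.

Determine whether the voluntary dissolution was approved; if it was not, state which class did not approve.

Approved — every class gave the required vote.

Class I: 3/5 of 15216509 = 9129905.40, rounded up to 9129906; 9,129,906 required, 9,133,964 in favor — approved.
Class II: 3/4 of 14779758 = 11084818.50, rounded up to 11084819; 11,084,819 required, 11,084,819 in favor — approved.
Class III: a majority of 1414943 is 707472; 707,472 required, 707,472 in favor — approved.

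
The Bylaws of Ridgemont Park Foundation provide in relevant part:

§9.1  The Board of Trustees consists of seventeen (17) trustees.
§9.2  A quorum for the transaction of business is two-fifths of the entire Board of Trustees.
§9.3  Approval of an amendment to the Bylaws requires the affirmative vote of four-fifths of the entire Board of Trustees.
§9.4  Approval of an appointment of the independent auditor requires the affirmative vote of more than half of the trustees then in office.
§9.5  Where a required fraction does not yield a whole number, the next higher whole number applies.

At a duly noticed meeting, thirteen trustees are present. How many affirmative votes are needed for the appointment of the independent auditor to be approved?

The appointment of the independent auditor requires a majority of the trustees then in office (17).
A majority of 17 is 9.

9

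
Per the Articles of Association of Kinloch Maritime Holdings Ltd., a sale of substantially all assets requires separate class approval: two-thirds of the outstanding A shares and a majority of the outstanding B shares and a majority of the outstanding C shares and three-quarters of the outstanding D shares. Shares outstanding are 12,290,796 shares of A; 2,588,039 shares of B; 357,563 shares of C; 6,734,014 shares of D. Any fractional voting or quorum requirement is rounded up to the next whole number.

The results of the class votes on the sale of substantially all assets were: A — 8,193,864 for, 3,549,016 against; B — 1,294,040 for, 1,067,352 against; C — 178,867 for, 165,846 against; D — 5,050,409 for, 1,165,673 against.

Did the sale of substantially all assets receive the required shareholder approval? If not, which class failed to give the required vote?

A: 2/3 of 12290796 = 8193864; 8,193,864 required, 8,193,864 in favor — approved.
B: a majority of 2588039 is 1294020; 1,294,020 required, 1,294,040 in favor — approved.
C: a majority of 357563 is 178782; 178,782 required, 178,867 in favor — approved.
D: 3/4 of 6734014 = 5050510.50, rounded up to 5050511; 5,050,511 required, 5,050,409 in favor — not approved.

Not approved — the D shares did not give the required vote.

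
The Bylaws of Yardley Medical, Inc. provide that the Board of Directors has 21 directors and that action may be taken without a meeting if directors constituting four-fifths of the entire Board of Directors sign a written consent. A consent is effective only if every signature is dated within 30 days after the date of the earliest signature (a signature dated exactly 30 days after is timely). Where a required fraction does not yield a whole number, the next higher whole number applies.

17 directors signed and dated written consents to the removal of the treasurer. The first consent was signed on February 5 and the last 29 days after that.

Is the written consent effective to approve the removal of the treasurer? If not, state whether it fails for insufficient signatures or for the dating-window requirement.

Signatures required: four-fifths of 21 — 4/5 of 21 = 16.80, rounded up to 17, so 17 needed; 17 signed. Sufficient.
Dating window: the latest signature is 29 days after the earliest; the limit is 30 days. Within the window.

Effective — both the signature and dating-window requirements are satisfied.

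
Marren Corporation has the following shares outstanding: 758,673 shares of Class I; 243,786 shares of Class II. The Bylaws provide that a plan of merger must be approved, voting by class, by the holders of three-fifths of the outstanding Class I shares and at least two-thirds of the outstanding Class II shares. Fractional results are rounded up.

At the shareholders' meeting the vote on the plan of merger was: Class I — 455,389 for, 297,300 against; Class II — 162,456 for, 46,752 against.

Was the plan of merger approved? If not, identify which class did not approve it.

Class I: 3/5 of 758673 = 455203.80, rounded up to 455204; 455,204 required, 455,389 in favor — approved.
Class II: 2/3 of 243786 = 162524; 162,524 required, 162,456 in favor — not approved.

Not approved — the Class II shares did not give the required vote.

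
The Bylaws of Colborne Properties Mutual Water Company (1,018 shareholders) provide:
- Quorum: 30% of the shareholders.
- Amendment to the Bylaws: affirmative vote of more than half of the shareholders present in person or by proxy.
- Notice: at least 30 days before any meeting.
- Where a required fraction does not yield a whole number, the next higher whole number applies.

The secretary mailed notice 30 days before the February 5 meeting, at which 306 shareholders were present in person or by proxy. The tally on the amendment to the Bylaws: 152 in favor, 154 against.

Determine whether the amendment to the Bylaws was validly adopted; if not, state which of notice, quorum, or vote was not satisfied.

Notice: 30 days given; 30 required. Satisfied.
Quorum: 30% of 1,018 = 305.40, rounded up to 306; 306 present. Satisfied.
Vote: requires a majority of those present (306); a majority of 306 is 154, so 154 needed; 152 in favor. Not satisfied.

Invalid — vote requirement not satisfied.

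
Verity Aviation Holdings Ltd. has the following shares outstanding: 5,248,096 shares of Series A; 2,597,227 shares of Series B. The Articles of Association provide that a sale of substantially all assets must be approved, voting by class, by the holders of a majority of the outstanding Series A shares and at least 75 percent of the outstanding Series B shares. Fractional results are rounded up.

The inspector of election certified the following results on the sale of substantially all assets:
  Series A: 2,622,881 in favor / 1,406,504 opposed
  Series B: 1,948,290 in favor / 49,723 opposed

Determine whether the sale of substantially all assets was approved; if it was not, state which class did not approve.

Not approved — the Series A shares did not give the required vote.

Series A: a majority of 5248096 is 2624049; 2,624,049 required, 2,622,881 in favor — not approved.
Series B: 3/4 of 2597227 = 1947920.25, rounded up to 1947921; 1,947,921 required, 1,948,290 in favor — approved.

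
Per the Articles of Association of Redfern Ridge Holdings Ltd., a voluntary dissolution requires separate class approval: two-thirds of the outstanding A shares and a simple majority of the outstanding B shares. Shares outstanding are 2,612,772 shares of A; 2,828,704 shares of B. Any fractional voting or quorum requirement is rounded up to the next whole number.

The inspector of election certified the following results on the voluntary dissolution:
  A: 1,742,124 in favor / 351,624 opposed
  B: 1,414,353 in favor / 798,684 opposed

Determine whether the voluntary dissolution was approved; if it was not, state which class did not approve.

Approved — every class gave the required vote.

A: 2/3 of 2612772 = 1741848; 1,741,848 required, 1,742,124 in favor — approved.
B: a majority of 2828704 is 1414353; 1,414,353 required, 1,414,353 in favor — approved.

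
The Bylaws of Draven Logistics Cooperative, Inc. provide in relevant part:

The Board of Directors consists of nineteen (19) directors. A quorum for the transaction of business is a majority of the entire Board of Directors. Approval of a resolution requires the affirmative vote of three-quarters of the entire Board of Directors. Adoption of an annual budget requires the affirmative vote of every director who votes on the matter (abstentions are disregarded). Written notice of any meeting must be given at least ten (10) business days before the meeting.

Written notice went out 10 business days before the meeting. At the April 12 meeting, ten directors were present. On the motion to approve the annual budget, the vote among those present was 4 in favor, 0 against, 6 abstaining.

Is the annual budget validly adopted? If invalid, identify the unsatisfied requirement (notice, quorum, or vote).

Valid — all requirements satisfied.

Notice: 10 business days given; 10 required (10 ≥ 10). Satisfied.
Quorum: 10 present; quorum is 10. Satisfied.
Vote: the annual budget requires the unanimous vote of the votes cast (10 present − 6 abstaining = 4). Unanimous means all 4, so 4 affirmative votes are needed; 4 voted in favor. Satisfied.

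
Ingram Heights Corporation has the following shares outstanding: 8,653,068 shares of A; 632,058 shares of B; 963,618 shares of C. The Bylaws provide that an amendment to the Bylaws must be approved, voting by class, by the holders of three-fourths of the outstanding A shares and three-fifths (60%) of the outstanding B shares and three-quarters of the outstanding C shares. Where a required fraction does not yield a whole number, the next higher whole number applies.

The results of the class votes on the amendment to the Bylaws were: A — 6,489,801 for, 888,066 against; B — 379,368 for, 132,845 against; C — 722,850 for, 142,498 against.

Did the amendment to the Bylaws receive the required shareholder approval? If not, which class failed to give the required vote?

A: 3/4 of 8653068 = 6489801; 6,489,801 required, 6,489,801 in favor — approved.
B: 3/5 of 632058 = 379234.80, rounded up to 379235; 379,235 required, 379,368 in favor — approved.
C: 3/4 of 963618 = 722713.50, rounded up to 722714; 722,714 required, 722,850 in favor — approved.

Approved — every class gave the required vote.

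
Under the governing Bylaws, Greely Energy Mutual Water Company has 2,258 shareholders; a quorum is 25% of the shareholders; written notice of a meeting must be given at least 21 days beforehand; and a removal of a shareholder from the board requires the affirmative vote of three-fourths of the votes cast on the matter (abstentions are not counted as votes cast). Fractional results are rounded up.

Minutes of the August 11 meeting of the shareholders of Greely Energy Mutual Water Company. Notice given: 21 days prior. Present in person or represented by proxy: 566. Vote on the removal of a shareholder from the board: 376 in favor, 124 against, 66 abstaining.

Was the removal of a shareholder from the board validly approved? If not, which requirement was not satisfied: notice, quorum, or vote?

Notice: 21 days given; 21 required. Satisfied.
Quorum: 25% of 2,258 = 564.50, rounded up to 565; 566 present. Satisfied.
Vote: requires three-fourths of the votes cast (566 − 66 abstaining = 500); 3/4 of 500 = 375, so 375 needed; 376 in favor. Satisfied.

Valid — all requirements satisfied.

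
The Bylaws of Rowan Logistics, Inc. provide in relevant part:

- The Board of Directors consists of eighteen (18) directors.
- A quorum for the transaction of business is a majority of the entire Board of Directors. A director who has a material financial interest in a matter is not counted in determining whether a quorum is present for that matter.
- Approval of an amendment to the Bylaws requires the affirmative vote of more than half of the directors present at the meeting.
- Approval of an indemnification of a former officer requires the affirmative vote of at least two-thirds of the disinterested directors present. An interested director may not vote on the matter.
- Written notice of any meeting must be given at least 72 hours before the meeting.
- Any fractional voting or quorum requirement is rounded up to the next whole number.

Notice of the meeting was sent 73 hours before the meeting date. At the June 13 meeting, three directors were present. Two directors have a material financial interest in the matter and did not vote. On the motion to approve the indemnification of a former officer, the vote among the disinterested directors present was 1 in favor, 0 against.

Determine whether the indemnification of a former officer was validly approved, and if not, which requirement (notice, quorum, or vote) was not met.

Notice: 73 hours given; 72 required (73 ≥ 72). Satisfied.
Quorum: 3 present, but the 2 interested directors do not count, leaving 1. Quorum is 10. Not satisfied.
Vote: the indemnification of a former officer requires two-thirds of the disinterested directors present (3 − 2 = 1). 2/3 of 1 = 0.67, rounded up to 1, so 1 affirmative vote is needed; 1 voted in favor. Satisfied. (Moot — without a quorum no business can be validly transacted.)

Invalid — quorum requirement not satisfied.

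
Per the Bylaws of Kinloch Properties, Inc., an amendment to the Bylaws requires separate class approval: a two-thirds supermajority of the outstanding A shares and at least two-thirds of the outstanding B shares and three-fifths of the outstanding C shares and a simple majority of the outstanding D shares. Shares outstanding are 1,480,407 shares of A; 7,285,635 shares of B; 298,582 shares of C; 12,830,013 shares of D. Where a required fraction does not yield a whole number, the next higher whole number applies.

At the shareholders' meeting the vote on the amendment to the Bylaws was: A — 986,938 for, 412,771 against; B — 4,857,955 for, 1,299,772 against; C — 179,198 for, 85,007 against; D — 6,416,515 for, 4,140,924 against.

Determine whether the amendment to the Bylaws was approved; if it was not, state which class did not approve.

Approved — every class gave the required vote.

A: 2/3 of 1480407 = 986938; 986,938 required, 986,938 in favor — approved.
B: 2/3 of 7285635 = 4857090; 4,857,090 required, 4,857,955 in favor — approved.
C: 3/5 of 298582 = 179149.20, rounded up to 179150; 179,150 required, 179,198 in favor — approved.
D: a majority of 12830013 is 6415007; 6,415,007 required, 6,416,515 in favor — approved.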